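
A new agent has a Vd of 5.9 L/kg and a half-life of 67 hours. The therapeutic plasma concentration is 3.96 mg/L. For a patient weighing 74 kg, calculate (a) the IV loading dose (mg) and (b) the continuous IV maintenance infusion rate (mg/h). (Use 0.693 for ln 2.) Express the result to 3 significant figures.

(a) 1730 mg; (b) 17.9 mg/h

Vd(total) = 74 kg × 5.9 L/kg = 436.6 L
LD = Vd × C = 436.6 × 3.96 = 1729 mg
CL = 0.693 × Vd / t½ = 0.693 × 436.6 / 67 = 4.516 L/h
Infusion rate = CL × Css = 4.516 × 3.96 = 17.88 mg/h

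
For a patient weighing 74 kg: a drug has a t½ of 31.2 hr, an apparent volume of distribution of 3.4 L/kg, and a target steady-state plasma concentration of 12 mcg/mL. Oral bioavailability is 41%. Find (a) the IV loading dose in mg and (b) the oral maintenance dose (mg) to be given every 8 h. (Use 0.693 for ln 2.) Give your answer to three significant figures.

(a) 3020 mg; (b) 1310 mg

Total Vd = 3.4 × 74 = 251.6 L
LD = Vd × C = 251.6 × 12 = 3019 mg
CL = 0.693 × Vd / t½ = 0.693 × 251.6 / 31.2 = 5.588 L/h
D = CL × Css × τ / F = 5.588 × 12 × 8 / 0.41 = 1308 mg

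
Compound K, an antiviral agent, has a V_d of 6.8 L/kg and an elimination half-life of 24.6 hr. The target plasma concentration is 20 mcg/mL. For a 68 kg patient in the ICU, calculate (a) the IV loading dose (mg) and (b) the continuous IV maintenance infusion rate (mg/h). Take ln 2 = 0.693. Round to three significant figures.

(a) 9250 mg; (b) 261 mg/h

Vd = 6.8 L/kg × 68 kg = 462.4 L
LD = Vd × C = 462.4 × 20 = 9248 mg
CL = 0.693 × Vd / t½ = 0.693 × 462.4 / 24.6 = 13.03 L/h
Infusion rate = CL × Css = 13.03 × 20 = 260.6 mg/h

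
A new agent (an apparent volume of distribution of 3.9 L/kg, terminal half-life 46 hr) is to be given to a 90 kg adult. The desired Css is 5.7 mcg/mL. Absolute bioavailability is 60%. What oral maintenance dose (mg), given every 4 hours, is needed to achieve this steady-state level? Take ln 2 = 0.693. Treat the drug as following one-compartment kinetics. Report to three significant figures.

201 mg

Total Vd = 3.9 × 90 = 351.0 L
k = 0.693/46 = 0.01507 h⁻¹, so CL = k·Vd = 0.01507 × 351.0 = 5.290 L/h
D = CL × Css × τ / F = 5.290 × 5.7 × 4 / 0.6 = 201.0 mg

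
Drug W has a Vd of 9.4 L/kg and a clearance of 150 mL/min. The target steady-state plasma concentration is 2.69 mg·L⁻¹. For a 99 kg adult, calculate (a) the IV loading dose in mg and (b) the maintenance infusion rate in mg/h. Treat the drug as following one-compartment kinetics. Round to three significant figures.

Total Vd = 9.4 × 99 = 930.6 L
Loading dose = Vd × C = 930.6 × 2.69 = 2503 mg
Convert clearance: 150 mL/min × 60 min/h ÷ 1000 mL/L = 9.000 L/h
Infusion rate = 9.000 L/h × 2.69 mg/L = 24.21 mg/h

(a) 2500 mg; (b) 24.2 mg/h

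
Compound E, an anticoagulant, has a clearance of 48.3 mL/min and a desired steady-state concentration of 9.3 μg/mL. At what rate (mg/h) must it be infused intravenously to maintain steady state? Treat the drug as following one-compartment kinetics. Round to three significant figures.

27.0 mg/h

CL = 48.3 mL/min × 60/1000 = 2.898 L/h
Infusion rate = CL · Css = 2.898 L/h × 9.3 mg/L = 26.95 mg/h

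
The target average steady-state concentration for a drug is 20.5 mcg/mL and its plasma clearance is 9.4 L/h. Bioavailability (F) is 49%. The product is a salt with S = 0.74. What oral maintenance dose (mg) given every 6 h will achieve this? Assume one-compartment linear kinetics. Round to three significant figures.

3190 mg

At steady state, dose per interval replaces the amount cleared in that interval: F·S·D/τ = CL·Css.
D = CL × Css × τ / F / S = 9.400 × 20.5 × 6 / 0.49 / 0.74 = 3189 mg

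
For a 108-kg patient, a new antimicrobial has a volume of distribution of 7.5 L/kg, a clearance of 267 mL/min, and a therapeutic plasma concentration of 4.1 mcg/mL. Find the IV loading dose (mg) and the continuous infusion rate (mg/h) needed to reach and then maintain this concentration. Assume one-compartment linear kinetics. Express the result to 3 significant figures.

(a) 3320 mg; (b) 65.7 mg/h

Vd(total) = 108 kg × 7.5 L/kg = 810.0 L
LD = Vd · C_target = 810.0 × 4.1 = 3321 mg
CL = 267 mL/min = 267 × 0.06 = 16.02 L/h
Maintenance: replace elimination → rate = CL × Css = 16.02 × 4.1 = 65.68 mg/h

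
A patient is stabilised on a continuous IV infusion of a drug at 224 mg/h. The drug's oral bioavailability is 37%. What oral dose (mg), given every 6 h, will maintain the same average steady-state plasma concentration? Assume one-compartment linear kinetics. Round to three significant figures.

To maintain the same Css, the systemic dosing rate must be unchanged: F·D/τ = infusion rate.
D = rate × τ / F = 224 × 6 / 0.37 = 3632 mg

3630 mg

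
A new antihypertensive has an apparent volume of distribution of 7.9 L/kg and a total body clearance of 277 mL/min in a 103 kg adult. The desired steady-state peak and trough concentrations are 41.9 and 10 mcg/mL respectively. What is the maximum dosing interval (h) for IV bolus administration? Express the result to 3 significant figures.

70.1 h

Vd(total) = 103 kg × 7.9 L/kg = 813.7 L
Convert clearance: 277 mL/min × 60 min/h ÷ 1000 mL/L = 16.62 L/h
k = CL / Vd = 16.62 / 813.7 = 0.02043 h⁻¹
Between IV bolus doses, concentration decays as C = C₀·e^(−kτ), so C_peak/C_trough = e^(kτ).
τ_max = ln(C_peak/C_trough) / k = ln(41.9/10) / 0.02043 = 1.433 / 0.02043 = 70.14 h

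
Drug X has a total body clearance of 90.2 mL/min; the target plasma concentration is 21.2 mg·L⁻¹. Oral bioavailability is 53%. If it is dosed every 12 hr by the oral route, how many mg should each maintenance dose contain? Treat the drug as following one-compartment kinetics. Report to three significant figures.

2600 mg

CL = 90.2 mL/min = 90.2 × 0.06 = 5.412 L/h
At steady state, dose per interval replaces the amount cleared in that interval: F·D/τ = CL·Css.
D = CL × Css × τ / F = 5.412 × 21.2 × 12 / 0.53 = 2598 mg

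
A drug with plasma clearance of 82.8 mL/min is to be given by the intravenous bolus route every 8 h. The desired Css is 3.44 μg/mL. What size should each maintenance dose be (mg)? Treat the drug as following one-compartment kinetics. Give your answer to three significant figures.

Convert clearance: 82.8 mL/min × 60 min/h ÷ 1000 mL/L = 4.968 L/h
D = CL × Css × τ = 4.968 × 3.44 × 8 = 136.7 mg

137 mg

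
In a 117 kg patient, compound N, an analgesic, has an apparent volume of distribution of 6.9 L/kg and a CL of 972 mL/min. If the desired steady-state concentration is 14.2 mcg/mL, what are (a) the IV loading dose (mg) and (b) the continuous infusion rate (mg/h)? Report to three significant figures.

Total Vd = 6.9 × 117 = 807.3 L
Loading: fill Vd to C_target → 807.3 L × 14.2 mg/L = 11460 mg
Convert clearance: 972 mL/min × 60 min/h ÷ 1000 mL/L = 58.32 L/h
Maintenance infusion rate = CL × Css = 58.32 × 14.2 = 828.1 mg/h

(a) 11500 mg; (b) 828 mg/h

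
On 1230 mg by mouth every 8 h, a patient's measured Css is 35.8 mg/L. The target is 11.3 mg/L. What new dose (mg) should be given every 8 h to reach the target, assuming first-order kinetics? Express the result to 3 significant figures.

With linear kinetics, Css is proportional to dose rate (D/τ) at fixed clearance.
D₂ = D₁ × (Css,target / Css,current) = 1230 × 11.3/35.8 = 388.2 mg

388 mg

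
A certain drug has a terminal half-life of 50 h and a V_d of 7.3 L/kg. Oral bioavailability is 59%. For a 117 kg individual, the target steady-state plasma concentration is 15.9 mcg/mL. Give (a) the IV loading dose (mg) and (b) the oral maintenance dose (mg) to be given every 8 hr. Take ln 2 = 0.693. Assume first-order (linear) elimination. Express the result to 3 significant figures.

(a) 13600 mg; (b) 2550 mg

Vd = 7.3 L/kg × 117 kg = 854.1 L
LD = Vd × C = 854.1 × 15.9 = 13580 mg
CL = 0.693 × Vd / t½ = 0.693 × 854.1 / 50 = 11.84 L/h
D = CL × Css × τ / F = 11.84 × 15.9 × 8 / 0.59 = 2553 mg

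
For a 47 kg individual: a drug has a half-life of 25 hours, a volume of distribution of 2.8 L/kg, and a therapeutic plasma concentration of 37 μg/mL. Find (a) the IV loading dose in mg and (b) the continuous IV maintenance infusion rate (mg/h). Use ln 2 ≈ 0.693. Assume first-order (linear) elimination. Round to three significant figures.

(a) 4870 mg; (b) 135 mg/h

Vd(total) = 47 kg × 2.8 L/kg = 131.6 L
LD = Vd × C = 131.6 × 37 = 4869 mg
CL = 0.693 × Vd / t½ = 0.693 × 131.6 / 25 = 3.648 L/h
Infusion rate = CL × Css = 3.648 × 37 = 135.0 mg/h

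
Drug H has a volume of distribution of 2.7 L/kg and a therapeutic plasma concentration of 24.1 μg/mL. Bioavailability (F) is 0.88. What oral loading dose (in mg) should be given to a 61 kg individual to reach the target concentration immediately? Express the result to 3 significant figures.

Total Vd = 2.7 × 61 = 164.7 L
The loading dose fills Vd to the target concentration.
LD = Vd × C / F = 164.7 × 24.10 / 0.88 = 4511 mg

4510 mg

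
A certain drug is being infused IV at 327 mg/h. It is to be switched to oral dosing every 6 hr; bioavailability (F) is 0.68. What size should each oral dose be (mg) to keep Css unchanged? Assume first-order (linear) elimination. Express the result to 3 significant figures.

2890 mg

To maintain the same Css, the systemic dosing rate must be unchanged: F·D/τ = infusion rate.
D = rate × τ / F = 327 × 6 / 0.68 = 2885 mg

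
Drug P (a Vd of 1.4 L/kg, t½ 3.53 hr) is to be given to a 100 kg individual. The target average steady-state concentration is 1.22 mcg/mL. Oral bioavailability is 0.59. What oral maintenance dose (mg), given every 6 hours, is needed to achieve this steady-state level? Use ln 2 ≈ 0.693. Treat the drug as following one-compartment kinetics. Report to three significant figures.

Vd(total) = 100 kg × 1.4 L/kg = 140.0 L
k = 0.693/3.53 = 0.1963 h⁻¹, so CL = k·Vd = 0.1963 × 140.0 = 27.48 L/h
D = CL × Css × τ / F = 27.48 × 1.22 × 6 / 0.59 = 340.9 mg

341 mg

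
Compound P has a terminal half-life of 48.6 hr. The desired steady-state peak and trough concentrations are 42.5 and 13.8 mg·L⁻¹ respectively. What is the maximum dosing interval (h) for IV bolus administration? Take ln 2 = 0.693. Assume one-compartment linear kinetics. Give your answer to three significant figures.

78.9 h

k = 0.693 / t½ = 0.693 / 48.6 = 0.01426 h⁻¹
Between IV bolus doses, concentration decays as C = C₀·e^(−kτ), so C_peak/C_trough = e^(kτ).
τ_max = ln(C_peak/C_trough) / k = ln(42.5/13.8) / 0.01426 = 1.125 / 0.01426 = 78.89 h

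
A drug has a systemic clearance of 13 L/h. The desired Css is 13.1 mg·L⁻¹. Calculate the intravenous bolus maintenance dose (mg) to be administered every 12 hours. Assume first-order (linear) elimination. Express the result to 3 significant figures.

2040 mg

At steady state, dose per interval replaces the amount cleared in that interval: D/τ = CL·Css.
D = CL × Css × τ = 13.00 × 13.1 × 12 = 2044 mg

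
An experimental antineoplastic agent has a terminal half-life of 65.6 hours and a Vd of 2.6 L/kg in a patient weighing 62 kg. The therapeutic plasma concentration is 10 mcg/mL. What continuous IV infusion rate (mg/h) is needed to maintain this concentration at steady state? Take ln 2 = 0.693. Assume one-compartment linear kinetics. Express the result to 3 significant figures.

Vd(total) = 62 kg × 2.6 L/kg = 161.2 L
k = 0.693/65.6 = 0.01056 h⁻¹, so CL = k·Vd = 0.01056 × 161.2 = 1.702 L/h
Infusion rate = CL × Css = 1.702 × 10 = 17.02 mg/h

17.0 mg/h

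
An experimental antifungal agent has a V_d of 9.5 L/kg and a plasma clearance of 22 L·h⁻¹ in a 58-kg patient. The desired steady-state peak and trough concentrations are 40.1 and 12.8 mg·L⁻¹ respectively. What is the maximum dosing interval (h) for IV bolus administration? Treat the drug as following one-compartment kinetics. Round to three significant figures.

28.6 h

Vd(total) = 58 kg × 9.5 L/kg = 551.0 L
k = CL / Vd = 22.00 / 551.0 = 0.03993 h⁻¹
Between IV bolus doses, concentration decays as C = C₀·e^(−kτ), so C_peak/C_trough = e^(kτ).
τ_max = ln(C_peak/C_trough) / k = ln(40.1/12.8) / 0.03993 = 1.142 / 0.03993 = 28.60 h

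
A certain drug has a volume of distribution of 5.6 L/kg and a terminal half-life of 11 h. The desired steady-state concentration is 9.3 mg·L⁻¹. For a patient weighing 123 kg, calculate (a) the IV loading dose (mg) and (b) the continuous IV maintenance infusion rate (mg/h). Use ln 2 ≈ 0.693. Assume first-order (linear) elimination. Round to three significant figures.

Vd = 5.6 L/kg × 123 kg = 688.8 L
LD = Vd × C = 688.8 × 9.3 = 6406 mg
CL = 0.693 × Vd / t½ = 0.693 × 688.8 / 11 = 43.39 L/h
Infusion rate = CL × Css = 43.39 × 9.3 = 403.5 mg/h

(a) 6410 mg; (b) 404 mg/h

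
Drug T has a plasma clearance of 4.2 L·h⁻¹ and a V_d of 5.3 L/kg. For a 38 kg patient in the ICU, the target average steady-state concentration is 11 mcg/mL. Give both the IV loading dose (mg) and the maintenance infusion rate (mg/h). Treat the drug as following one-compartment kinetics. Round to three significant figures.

(a) 2220 mg; (b) 46.2 mg/h

Vd = 5.3 L/kg × 38 kg = 201.4 L
LD = Vd · C_target = 201.4 × 11 = 2215 mg
Maintenance infusion rate = CL × Css = 4.200 × 11 = 46.20 mg/h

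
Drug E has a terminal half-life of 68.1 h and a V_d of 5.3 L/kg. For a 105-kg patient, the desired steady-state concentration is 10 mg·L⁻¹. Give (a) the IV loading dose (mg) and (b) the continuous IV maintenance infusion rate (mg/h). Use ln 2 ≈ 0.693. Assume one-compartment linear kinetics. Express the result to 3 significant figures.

(a) 5570 mg; (b) 56.6 mg/h

Vd = 5.3 L/kg × 105 kg = 556.5 L
LD = Vd × C = 556.5 × 10 = 5565 mg
CL = 0.693 × Vd / t½ = 0.693 × 556.5 / 68.1 = 5.663 L/h
Infusion rate = CL × Css = 5.663 × 10 = 56.63 mg/h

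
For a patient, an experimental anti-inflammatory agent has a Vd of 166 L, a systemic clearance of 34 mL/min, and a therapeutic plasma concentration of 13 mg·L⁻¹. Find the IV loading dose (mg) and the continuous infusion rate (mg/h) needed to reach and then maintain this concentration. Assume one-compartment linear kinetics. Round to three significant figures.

(a) 2160 mg; (b) 26.5 mg/h

LD = Vd · C_target = 166.0 × 13 = 2158 mg
Convert clearance: 34 mL/min × 60 min/h ÷ 1000 mL/L = 2.040 L/h
Infusion rate = 2.040 L/h × 13 mg/L = 26.52 mg/h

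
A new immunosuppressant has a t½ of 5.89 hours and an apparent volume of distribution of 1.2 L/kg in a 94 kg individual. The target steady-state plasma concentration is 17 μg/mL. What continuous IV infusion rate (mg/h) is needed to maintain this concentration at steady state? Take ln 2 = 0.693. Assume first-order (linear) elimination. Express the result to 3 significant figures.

Vd(total) = 94 kg × 1.2 L/kg = 112.8 L
CL = 0.693 × Vd / t½ = 0.693 × 112.8 / 5.89 = 13.27 L/h
Infusion rate = CL × Css = 13.27 × 17 = 225.6 mg/h

226 mg/h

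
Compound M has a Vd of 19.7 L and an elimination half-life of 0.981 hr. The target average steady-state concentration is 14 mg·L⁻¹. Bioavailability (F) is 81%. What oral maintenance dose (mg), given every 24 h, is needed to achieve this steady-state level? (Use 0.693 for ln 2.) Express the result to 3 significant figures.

5770 mg

k = 0.693/0.981 = 0.7064 h⁻¹, so CL = k·Vd = 0.7064 × 19.70 = 13.92 L/h
D = CL × Css × τ / F = 13.92 × 14 × 24 / 0.81 = 5774 mg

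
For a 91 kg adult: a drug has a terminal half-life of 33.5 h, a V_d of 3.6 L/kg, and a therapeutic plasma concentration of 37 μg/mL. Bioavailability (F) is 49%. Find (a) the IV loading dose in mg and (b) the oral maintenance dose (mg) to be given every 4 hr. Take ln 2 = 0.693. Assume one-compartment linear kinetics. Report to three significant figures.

(a) 12100 mg; (b) 2050 mg

Vd = 3.6 L/kg × 91 kg = 327.6 L
LD = Vd × C = 327.6 × 37 = 12120 mg
CL = 0.693 × Vd / t½ = 0.693 × 327.6 / 33.5 = 6.777 L/h
D = CL × Css × τ / F = 6.777 × 37 × 4 / 0.49 = 2047 mg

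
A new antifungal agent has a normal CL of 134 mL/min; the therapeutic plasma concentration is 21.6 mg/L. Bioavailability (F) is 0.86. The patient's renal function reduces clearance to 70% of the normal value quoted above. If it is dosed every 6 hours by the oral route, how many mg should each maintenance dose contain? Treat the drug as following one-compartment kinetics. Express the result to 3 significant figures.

Convert clearance: 134 mL/min × 60 min/h ÷ 1000 mL/L = 8.040 L/h
Patient clearance = 0.7 × 8.040 = 5.628 L/h
At steady state, dose per interval replaces the amount cleared in that interval: F·D/τ = CL·Css.
D = CL × Css × τ / F = 5.628 × 21.6 × 6 / 0.86 = 848.1 mg

848 mg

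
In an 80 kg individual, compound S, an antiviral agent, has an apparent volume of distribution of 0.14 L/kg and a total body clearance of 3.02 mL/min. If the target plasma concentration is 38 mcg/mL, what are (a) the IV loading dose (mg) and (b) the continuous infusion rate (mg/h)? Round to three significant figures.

(a) 426 mg; (b) 6.89 mg/h

Vd(total) = 80 kg × 0.14 L/kg = 11.20 L
Loading: fill Vd to C_target → 11.20 L × 38 mg/L = 425.6 mg
Convert clearance: 3.02 mL/min × 60 min/h ÷ 1000 mL/L = 0.1812 L/h
Infusion rate = 0.1812 L/h × 38 mg/L = 6.886 mg/h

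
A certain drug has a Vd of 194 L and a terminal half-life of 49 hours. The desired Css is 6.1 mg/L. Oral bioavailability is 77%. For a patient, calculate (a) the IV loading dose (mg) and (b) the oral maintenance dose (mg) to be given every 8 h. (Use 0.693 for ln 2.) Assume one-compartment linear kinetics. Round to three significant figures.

LD = Vd × C = 194.0 × 6.1 = 1183 mg
CL = 0.693 × Vd / t½ = 0.693 × 194.0 / 49 = 2.744 L/h
D = CL × Css × τ / F = 2.744 × 6.1 × 8 / 0.77 = 173.9 mg

(a) 1180 mg; (b) 174 mg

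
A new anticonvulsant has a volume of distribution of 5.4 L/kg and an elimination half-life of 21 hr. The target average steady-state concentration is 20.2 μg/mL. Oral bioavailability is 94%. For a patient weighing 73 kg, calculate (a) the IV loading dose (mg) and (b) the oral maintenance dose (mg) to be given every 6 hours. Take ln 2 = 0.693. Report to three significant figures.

(a) 7960 mg; (b) 1680 mg

Total Vd = 5.4 × 73 = 394.2 L
LD = Vd × C = 394.2 × 20.2 = 7963 mg
CL = 0.693 × Vd / t½ = 0.693 × 394.2 / 21 = 13.01 L/h
D = CL × Css × τ / F = 13.01 × 20.2 × 6 / 0.94 = 1677 mg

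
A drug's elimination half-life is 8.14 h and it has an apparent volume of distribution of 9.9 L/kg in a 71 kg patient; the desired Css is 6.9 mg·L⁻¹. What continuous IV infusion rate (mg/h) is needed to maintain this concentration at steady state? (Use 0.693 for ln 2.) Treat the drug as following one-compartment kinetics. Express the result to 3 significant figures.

Vd = 9.9 L/kg × 71 kg = 702.9 L
CL = ln 2 · Vd / t½ = 0.693 × 702.9 / 8.14 = 59.84 L/h
Infusion rate = CL × Css = 59.84 × 6.9 = 412.9 mg/h

413 mg/h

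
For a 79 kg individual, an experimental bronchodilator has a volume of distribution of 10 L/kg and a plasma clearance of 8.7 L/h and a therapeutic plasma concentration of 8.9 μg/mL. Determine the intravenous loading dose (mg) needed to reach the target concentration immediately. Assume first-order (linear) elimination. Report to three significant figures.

Vd(total) = 79 kg × 10 L/kg = 790.0 L
LD = Vd × C = 790.0 × 8.900 = 7031 mg

7030 mg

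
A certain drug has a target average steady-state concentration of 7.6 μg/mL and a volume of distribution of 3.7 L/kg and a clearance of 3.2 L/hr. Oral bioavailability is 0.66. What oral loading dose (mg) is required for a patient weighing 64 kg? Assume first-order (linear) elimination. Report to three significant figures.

2730 mg

Vd(total) = 64 kg × 3.7 L/kg = 236.8 L
LD = Vd × C / F = 236.8 × 7.600 / 0.66 = 2727 mg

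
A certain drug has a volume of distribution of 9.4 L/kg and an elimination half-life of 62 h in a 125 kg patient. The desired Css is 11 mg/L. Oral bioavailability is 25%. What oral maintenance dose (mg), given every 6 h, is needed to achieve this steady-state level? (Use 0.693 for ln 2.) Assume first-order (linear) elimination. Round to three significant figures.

3470 mg

Vd = 9.4 L/kg × 125 kg = 1175 L
CL = ln 2 · Vd / t½ = 0.693 × 1175 / 62 = 13.13 L/h
D = CL × Css × τ / F = 13.13 × 11 × 6 / 0.25 = 3466 mg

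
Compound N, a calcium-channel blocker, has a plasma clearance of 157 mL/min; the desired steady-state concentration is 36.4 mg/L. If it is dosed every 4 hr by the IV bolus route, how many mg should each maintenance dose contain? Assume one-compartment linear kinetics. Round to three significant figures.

Convert clearance: 157 mL/min × 60 min/h ÷ 1000 mL/L = 9.420 L/h
D = CL × Css × τ = 9.420 × 36.4 × 4 = 1372 mg

1370 mg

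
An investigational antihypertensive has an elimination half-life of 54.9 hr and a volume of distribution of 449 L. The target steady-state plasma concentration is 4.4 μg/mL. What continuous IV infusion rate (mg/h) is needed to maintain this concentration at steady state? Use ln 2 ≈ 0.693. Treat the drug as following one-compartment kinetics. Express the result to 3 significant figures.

24.9 mg/h

k = 0.693/54.9 = 0.01262 h⁻¹, so CL = k·Vd = 0.01262 × 449.0 = 5.666 L/h
Infusion rate = CL × Css = 5.666 × 4.4 = 24.93 mg/h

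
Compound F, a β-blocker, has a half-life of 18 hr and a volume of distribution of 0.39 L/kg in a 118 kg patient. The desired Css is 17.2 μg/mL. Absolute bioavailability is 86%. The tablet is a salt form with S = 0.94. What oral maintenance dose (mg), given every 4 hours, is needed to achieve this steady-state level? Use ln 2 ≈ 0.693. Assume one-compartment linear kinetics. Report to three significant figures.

Vd = 0.39 L/kg × 118 kg = 46.02 L
CL = 0.693 × Vd / t½ = 0.693 × 46.02 / 18 = 1.772 L/h
D = CL × Css × τ / F / S = 1.772 × 17.2 × 4 / 0.86 / 0.94 = 150.8 mg

151 mg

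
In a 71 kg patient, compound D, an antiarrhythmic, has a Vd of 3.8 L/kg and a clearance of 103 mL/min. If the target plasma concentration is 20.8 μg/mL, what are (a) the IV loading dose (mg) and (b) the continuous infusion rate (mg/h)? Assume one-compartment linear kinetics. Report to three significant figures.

(a) 5610 mg; (b) 129 mg/h

Total Vd = 3.8 × 71 = 269.8 L
Loading: fill Vd to C_target → 269.8 L × 20.8 mg/L = 5612 mg
CL = 103 mL/min × 60/1000 = 6.180 L/h
Infusion rate = 6.180 L/h × 20.8 mg/L = 128.5 mg/h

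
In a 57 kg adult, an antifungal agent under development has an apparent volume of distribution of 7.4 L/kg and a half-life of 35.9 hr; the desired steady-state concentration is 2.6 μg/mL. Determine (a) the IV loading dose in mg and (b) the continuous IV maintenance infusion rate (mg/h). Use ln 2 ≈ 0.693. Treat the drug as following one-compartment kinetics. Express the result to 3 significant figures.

Vd(total) = 57 kg × 7.4 L/kg = 421.8 L
LD = Vd × C = 421.8 × 2.6 = 1097 mg
CL = 0.693 × Vd / t½ = 0.693 × 421.8 / 35.9 = 8.142 L/h
Infusion rate = CL × Css = 8.142 × 2.6 = 21.17 mg/h

(a) 1100 mg; (b) 21.2 mg/h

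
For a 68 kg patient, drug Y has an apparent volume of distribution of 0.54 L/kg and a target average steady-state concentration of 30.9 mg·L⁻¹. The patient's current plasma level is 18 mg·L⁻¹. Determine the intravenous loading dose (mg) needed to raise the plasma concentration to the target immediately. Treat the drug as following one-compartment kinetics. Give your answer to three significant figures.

474 mg

Vd(total) = 68 kg × 0.54 L/kg = 36.72 L
The loading dose fills Vd to the target concentration.
Concentration deficit ΔC = 30.9 − 18 = 12.90 mg/L
LD = Vd × ΔC = 36.72 × 12.90 = 473.7 mg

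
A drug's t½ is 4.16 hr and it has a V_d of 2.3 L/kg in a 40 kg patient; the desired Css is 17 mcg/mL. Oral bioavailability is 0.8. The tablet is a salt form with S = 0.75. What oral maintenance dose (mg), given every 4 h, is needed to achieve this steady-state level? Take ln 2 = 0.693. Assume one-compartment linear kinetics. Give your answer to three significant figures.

Vd = 2.3 L/kg × 40 kg = 92.00 L
CL = ln 2 · Vd / t½ = 0.693 × 92.00 / 4.16 = 15.33 L/h
D = CL × Css × τ / F / S = 15.33 × 17 × 4 / 0.8 / 0.75 = 1737 mg

1740 mg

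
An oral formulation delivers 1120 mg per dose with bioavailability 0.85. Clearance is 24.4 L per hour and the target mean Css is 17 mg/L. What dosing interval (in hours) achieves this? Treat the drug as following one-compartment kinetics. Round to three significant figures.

2.30 h

F·D/τ = CL·Css → τ = F·D / (CL·Css).
τ = 0.85 × 1120 / (24.4 × 17) = 2.295 h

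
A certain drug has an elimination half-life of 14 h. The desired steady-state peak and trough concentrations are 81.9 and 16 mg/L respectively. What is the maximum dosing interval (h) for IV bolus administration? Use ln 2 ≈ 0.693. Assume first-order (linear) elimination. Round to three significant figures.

k = 0.693 / t½ = 0.693 / 14 = 0.04950 h⁻¹
Between IV bolus doses, concentration decays as C = C₀·e^(−kτ), so C_peak/C_trough = e^(kτ).
τ_max = ln(C_peak/C_trough) / k = ln(81.9/16) / 0.04950 = 1.633 / 0.04950 = 32.99 h

33.0 h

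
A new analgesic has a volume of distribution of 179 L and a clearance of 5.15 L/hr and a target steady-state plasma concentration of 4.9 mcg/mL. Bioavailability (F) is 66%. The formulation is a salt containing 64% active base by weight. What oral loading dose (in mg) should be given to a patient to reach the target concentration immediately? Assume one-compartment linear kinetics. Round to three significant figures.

LD = Vd × C / F / S = 179.0 × 4.900 / 0.66 / 0.64 = 2076 mg

2080 mg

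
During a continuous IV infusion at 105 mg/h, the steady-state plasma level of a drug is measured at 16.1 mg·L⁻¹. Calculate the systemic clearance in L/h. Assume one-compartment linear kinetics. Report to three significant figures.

6.52 L/h

At steady state, infusion rate = CL × Css, so CL = rate / Css.
CL = 105 / 16.1 = 6.522 L/h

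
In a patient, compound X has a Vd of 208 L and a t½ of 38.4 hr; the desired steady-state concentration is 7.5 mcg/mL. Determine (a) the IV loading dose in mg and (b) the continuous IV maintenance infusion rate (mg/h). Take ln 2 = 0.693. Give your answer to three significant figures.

(a) 1560 mg; (b) 28.2 mg/h

LD = Vd × C = 208.0 × 7.5 = 1560 mg
CL = 0.693 × Vd / t½ = 0.693 × 208.0 / 38.4 = 3.754 L/h
Infusion rate = CL × Css = 3.754 × 7.5 = 28.16 mg/h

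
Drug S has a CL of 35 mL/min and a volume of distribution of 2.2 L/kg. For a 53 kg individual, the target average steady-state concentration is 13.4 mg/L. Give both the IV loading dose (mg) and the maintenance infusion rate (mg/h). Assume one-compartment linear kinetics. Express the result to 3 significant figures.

Vd = 2.2 L/kg × 53 kg = 116.6 L
Loading dose = Vd × C = 116.6 × 13.4 = 1562 mg
CL = 35 mL/min × 60/1000 = 2.100 L/h
Maintenance: replace elimination → rate = CL × Css = 2.100 × 13.4 = 28.14 mg/h

(a) 1560 mg; (b) 28.1 mg/h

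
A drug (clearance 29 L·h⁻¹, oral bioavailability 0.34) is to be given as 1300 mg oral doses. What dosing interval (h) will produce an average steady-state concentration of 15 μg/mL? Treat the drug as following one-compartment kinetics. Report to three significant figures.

1.02 h

F·D/τ = CL·Css → τ = F·D / (CL·Css).
τ = 0.34 × 1300 / (29 × 15) = 1.016 h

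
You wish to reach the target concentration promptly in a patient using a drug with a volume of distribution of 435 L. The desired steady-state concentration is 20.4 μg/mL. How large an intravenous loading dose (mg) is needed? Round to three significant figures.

LD = Vd × C = 435.0 × 20.40 = 8874 mg

8870 mg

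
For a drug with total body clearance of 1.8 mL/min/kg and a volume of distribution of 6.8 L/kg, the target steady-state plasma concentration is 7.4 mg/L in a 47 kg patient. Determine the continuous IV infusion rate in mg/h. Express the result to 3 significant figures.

37.6 mg/h

CL = 1.8 mL/min/kg × 47 kg = 84.60 mL/min = 84.60 × 60/1000 = 5.076 L/h
Maintenance depends on clearance, not Vd — rate in must match rate out.
Rate = CL × Css = 5.076 × 7.4 = 37.56 mg/h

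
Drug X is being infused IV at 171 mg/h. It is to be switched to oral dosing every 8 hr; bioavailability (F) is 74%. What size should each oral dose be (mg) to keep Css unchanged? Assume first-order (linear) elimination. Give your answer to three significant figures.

To maintain the same Css, the systemic dosing rate must be unchanged: F·D/τ = infusion rate.
D = rate × τ / F = 171 × 8 / 0.74 = 1849 mg

1850 mg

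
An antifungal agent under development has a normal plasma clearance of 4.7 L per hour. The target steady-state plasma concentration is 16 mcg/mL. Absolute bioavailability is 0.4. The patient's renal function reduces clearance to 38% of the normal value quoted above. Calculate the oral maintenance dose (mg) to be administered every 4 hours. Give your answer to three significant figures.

286 mg

Patient clearance = 0.38 × 4.700 = 1.786 L/h
D = CL × Css × τ / F = 1.786 × 16 × 4 / 0.4 = 285.8 mg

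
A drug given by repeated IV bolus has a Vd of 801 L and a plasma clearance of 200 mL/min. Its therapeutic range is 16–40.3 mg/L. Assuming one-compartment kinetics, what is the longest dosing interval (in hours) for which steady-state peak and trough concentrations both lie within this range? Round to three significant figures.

Convert clearance: 200 mL/min × 60 min/h ÷ 1000 mL/L = 12.00 L/h
k = CL / Vd = 12.00 / 801.0 = 0.01498 h⁻¹
Between IV bolus doses, concentration decays as C = C₀·e^(−kτ), so C_peak/C_trough = e^(kτ).
τ_max = ln(C_peak/C_trough) / k = ln(40.3/16) / 0.01498 = 0.9238 / 0.01498 = 61.67 h

61.7 h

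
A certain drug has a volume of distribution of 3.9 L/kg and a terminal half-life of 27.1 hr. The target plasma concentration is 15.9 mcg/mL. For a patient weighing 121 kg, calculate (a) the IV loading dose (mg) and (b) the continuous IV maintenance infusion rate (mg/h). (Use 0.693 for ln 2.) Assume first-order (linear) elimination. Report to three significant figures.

(a) 7500 mg; (b) 192 mg/h

Vd = 3.9 L/kg × 121 kg = 471.9 L
LD = Vd × C = 471.9 × 15.9 = 7503 mg
CL = 0.693 × Vd / t½ = 0.693 × 471.9 / 27.1 = 12.07 L/h
Infusion rate = CL × Css = 12.07 × 15.9 = 191.9 mg/h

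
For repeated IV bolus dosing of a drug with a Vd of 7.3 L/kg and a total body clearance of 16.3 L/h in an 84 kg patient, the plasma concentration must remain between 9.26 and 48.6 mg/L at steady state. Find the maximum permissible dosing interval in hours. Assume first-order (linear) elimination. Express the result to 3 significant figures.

62.4 h

Total Vd = 7.3 × 84 = 613.2 L
k = CL / Vd = 16.30 / 613.2 = 0.02658 h⁻¹
Between IV bolus doses, concentration decays as C = C₀·e^(−kτ), so C_peak/C_trough = e^(kτ).
τ_max = ln(C_peak/C_trough) / k = ln(48.6/9.26) / 0.02658 = 1.658 / 0.02658 = 62.38 h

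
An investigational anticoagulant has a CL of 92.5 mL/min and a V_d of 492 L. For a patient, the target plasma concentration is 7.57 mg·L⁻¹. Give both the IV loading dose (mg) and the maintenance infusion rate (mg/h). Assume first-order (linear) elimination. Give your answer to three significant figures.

(a) 3720 mg; (b) 42.0 mg/h

LD = Vd · C_target = 492.0 × 7.57 = 3724 mg
CL = 92.5 mL/min = 92.5 × 0.06 = 5.550 L/h
Maintenance infusion rate = CL × Css = 5.550 × 7.57 = 42.01 mg/h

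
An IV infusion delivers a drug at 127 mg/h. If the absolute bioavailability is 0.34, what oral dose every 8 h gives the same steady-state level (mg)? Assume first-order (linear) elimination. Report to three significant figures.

To maintain the same Css, the systemic dosing rate must be unchanged: F·D/τ = infusion rate.
D = rate × τ / F = 127 × 8 / 0.34 = 2988 mg

2990 mg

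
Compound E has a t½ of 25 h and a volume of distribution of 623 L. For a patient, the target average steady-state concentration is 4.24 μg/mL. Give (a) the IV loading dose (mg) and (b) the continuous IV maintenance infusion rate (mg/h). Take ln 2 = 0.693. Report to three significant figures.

LD = Vd × C = 623.0 × 4.24 = 2642 mg
CL = 0.693 × Vd / t½ = 0.693 × 623.0 / 25 = 17.27 L/h
Infusion rate = CL × Css = 17.27 × 4.24 = 73.22 mg/h

(a) 2640 mg; (b) 73.2 mg/h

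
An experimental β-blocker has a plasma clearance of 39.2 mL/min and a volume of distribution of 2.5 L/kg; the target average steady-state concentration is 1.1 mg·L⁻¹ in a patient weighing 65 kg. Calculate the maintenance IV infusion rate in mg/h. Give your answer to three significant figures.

2.59 mg/h

Convert clearance: 39.2 mL/min × 60 min/h ÷ 1000 mL/L = 2.352 L/h
At steady state, infusion rate equals elimination rate: rate in = CL × Css.
Infusion rate = CL · Css = 2.352 L/h × 1.1 mg/L = 2.587 mg/h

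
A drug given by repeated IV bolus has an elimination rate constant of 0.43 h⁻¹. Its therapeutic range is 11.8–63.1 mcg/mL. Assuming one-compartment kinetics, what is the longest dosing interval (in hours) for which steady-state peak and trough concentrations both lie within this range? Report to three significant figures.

3.90 h

Between IV bolus doses, concentration decays as C = C₀·e^(−kτ), so C_peak/C_trough = e^(kτ).
τ_max = ln(C_peak/C_trough) / k = ln(63.1/11.8) / 0.4300 = 1.677 / 0.4300 = 3.900 h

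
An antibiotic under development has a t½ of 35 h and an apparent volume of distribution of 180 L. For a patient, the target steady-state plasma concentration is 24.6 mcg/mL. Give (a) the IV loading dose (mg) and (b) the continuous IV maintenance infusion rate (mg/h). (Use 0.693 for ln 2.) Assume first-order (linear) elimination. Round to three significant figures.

LD = Vd × C = 180.0 × 24.6 = 4428 mg
CL = 0.693 × Vd / t½ = 0.693 × 180.0 / 35 = 3.564 L/h
Infusion rate = CL × Css = 3.564 × 24.6 = 87.67 mg/h

(a) 4430 mg; (b) 87.7 mg/h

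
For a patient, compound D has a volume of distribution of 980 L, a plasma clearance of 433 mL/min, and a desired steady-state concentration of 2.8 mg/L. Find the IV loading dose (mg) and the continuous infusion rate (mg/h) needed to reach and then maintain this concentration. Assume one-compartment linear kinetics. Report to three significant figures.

(a) 2740 mg; (b) 72.7 mg/h

Loading dose = Vd × C = 980.0 × 2.8 = 2744 mg
Convert clearance: 433 mL/min × 60 min/h ÷ 1000 mL/L = 25.98 L/h
Maintenance infusion rate = CL × Css = 25.98 × 2.8 = 72.74 mg/h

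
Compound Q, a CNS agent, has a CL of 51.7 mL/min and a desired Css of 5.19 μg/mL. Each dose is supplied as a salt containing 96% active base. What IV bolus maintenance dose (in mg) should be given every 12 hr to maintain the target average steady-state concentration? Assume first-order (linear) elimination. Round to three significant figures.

201 mg

CL = 51.7 mL/min = 51.7 × 0.06 = 3.102 L/h
At steady state, dose per interval replaces the amount cleared in that interval: S·D/τ = CL·Css.
D = CL × Css × τ / S = 3.102 × 5.19 × 12 / 0.96 = 201.2 mg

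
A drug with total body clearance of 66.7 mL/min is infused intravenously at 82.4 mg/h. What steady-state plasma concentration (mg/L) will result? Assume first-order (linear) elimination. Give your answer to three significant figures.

Convert clearance: 66.7 mL/min × 60 min/h ÷ 1000 mL/L = 4.002 L/h
Css = rate / CL = 82.4 / 4.002 = 20.59 mg/L

20.6 mg/L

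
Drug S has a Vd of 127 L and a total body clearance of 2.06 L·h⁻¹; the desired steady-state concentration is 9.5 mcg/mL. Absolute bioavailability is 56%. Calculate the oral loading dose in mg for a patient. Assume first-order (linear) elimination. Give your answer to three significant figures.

2150 mg

The loading dose fills Vd to the target concentration; clearance is irrelevant here.
LD = Vd × C / F = 127.0 × 9.500 / 0.56 = 2154 mg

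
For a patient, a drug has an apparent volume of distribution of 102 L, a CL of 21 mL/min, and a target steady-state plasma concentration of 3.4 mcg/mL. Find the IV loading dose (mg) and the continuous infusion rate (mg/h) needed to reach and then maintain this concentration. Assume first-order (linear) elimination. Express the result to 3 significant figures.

LD = Vd · C_target = 102.0 × 3.4 = 346.8 mg
CL = 21 mL/min × 60/1000 = 1.260 L/h
Infusion rate = 1.260 L/h × 3.4 mg/L = 4.284 mg/h

(a) 347 mg; (b) 4.28 mg/h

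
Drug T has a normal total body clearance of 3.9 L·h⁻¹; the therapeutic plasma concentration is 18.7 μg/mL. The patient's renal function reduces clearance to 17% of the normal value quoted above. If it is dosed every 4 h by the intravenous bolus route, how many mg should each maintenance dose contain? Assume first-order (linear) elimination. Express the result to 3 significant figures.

Patient clearance = 0.17 × 3.900 = 0.6630 L/h
D = CL × Css × τ = 0.6630 × 18.7 × 4 = 49.59 mg

49.6 mg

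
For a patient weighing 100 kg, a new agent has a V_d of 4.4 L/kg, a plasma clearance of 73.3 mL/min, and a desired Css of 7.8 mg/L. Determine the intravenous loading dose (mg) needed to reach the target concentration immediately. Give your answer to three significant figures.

3430 mg

Total Vd = 4.4 × 100 = 440.0 L
The loading dose fills Vd to the target concentration; clearance is irrelevant here.
LD = Vd × C = 440.0 × 7.800 = 3432 mg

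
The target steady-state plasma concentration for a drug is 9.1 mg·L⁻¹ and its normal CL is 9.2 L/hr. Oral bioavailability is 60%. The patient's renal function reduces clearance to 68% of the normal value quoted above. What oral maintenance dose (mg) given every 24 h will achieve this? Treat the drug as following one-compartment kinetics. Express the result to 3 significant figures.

2280 mg

Patient clearance = 0.68 × 9.200 = 6.256 L/h
At steady state, dose per interval replaces the amount cleared in that interval: F·D/τ = CL·Css.
D = CL × Css × τ / F = 6.256 × 9.1 × 24 / 0.6 = 2277 mg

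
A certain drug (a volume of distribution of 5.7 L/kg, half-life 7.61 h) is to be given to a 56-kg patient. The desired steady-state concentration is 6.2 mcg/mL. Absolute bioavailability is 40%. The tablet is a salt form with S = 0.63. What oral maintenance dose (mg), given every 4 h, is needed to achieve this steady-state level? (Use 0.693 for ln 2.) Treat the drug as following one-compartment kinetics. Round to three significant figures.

2860 mg

Vd(total) = 56 kg × 5.7 L/kg = 319.2 L
k = 0.693/7.61 = 0.09106 h⁻¹, so CL = k·Vd = 0.09106 × 319.2 = 29.07 L/h
D = CL × Css × τ / F / S = 29.07 × 6.2 × 4 / 0.4 / 0.63 = 2861 mg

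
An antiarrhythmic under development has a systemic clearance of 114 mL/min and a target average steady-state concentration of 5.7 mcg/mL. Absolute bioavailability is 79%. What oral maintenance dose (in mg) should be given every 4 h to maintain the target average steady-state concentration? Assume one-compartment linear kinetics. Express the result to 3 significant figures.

CL = 114 mL/min × 60/1000 = 6.840 L/h
D = CL × Css × τ / F = 6.840 × 5.7 × 4 / 0.79 = 197.4 mg

197 mg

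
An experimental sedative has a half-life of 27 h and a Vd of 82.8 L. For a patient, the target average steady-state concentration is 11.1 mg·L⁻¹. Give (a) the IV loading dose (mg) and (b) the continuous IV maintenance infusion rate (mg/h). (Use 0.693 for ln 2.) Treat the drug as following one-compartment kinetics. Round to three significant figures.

(a) 919 mg; (b) 23.6 mg/h

LD = Vd × C = 82.80 × 11.1 = 919.1 mg
CL = 0.693 × Vd / t½ = 0.693 × 82.80 / 27 = 2.125 L/h
Infusion rate = CL × Css = 2.125 × 11.1 = 23.59 mg/h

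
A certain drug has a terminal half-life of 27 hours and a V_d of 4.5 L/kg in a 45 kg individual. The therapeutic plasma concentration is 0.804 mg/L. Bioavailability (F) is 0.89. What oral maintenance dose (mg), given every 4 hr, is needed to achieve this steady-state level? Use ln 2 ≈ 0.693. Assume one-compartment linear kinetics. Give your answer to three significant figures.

Vd = 4.5 L/kg × 45 kg = 202.5 L
k = 0.693/27 = 0.02567 h⁻¹, so CL = k·Vd = 0.02567 × 202.5 = 5.198 L/h
D = CL × Css × τ / F = 5.198 × 0.804 × 4 / 0.89 = 18.78 mg

18.8 mg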